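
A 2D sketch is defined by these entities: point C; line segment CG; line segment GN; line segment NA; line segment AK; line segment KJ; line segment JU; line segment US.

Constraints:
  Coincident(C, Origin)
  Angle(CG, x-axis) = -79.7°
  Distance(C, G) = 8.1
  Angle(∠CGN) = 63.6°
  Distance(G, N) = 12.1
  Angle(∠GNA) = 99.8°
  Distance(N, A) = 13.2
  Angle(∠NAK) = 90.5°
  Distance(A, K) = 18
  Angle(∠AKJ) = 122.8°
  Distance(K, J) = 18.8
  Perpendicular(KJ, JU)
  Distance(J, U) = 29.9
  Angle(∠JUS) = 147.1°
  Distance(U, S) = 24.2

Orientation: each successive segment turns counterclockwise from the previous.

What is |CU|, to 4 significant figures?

25.27

C is at the origin; CG runs at -79.7° with length 8.1, so G = (1.448, -7.969). ∠CGN = 63.6° gives GN at 36.70° from the x-axis; with |GN| = 12.1, N = (11.15, -0.7382). ∠GNA = 99.8° gives NA at 116.9° from the x-axis; with |NA| = 13.2, A = (5.178, 11.03). ∠NAK = 90.5° gives AK at -153.6° from the x-axis; with |AK| = 18.0, K = (-10.95, 3.030). ∠AKJ = 122.8° gives KJ at -96.40° from the x-axis; with |KJ| = 18.8, J = (-13.04, -15.65). KJ is perpendicular to JU, so JU runs at -6.400°; with |JU| = 29.9, U = (16.67, -18.99). Then |CU| = |U − C| = 25.27.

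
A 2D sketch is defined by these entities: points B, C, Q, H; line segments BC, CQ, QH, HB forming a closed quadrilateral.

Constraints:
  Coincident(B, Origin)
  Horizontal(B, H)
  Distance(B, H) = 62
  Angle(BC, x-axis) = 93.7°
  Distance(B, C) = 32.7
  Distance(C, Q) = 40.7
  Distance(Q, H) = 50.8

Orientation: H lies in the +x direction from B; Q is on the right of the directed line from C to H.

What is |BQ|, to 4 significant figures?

12.86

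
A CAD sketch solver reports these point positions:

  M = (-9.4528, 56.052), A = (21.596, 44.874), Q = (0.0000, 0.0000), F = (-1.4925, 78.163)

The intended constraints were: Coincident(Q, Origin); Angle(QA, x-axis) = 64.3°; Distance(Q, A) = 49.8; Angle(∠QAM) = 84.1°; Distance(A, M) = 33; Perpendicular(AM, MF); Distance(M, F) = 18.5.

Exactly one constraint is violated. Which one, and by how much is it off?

Distance(M, F) = 18.5 — off by 5.00.

Q = (0.00, 0.00) ✓; QA at 64.30° ✓; |QA| = 49.80 ✓; ∠QAM = 84.10° ✓; |AM| = 33.00 ✓; ∠(AM, MF) = 90.00° ✓; |MF| = 23.50 ✗.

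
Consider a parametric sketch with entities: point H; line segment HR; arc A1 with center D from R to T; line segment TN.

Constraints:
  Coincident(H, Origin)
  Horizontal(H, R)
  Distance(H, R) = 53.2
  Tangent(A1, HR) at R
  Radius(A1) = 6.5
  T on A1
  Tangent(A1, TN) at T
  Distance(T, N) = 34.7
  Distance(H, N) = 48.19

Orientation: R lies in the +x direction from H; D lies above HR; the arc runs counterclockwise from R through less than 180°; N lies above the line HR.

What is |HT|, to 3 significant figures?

58.8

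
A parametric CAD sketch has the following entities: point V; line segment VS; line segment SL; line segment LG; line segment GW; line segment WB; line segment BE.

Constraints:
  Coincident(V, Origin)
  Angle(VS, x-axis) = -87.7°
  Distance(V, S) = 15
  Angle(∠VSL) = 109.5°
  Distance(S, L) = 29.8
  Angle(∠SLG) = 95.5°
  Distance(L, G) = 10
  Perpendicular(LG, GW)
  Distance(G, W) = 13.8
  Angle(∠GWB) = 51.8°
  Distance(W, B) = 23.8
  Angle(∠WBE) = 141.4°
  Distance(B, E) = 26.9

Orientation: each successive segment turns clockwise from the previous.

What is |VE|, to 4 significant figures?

68.10

V is at the origin; VS runs at -87.7° with length 15.0, so S = (0.6020, -14.99). ∠VSL = 109.5° gives SL at -158.2° from the x-axis; with |SL| = 29.8, L = (-27.07, -26.05). ∠SLG = 95.5° gives LG at 117.3° from the x-axis; with |LG| = 10.0, G = (-31.65, -17.17). LG is perpendicular to GW, so GW runs at 27.30°; with |GW| = 13.8, W = (-19.39, -10.84). ∠GWB = 51.8° gives WB at -100.9° from the x-axis; with |WB| = 23.8, B = (-23.89, -34.21). ∠WBE = 141.4° gives BE at -139.5° from the x-axis; with |BE| = 26.9, E = (-44.35, -51.68). Then |VE| = |E − V| = 68.10.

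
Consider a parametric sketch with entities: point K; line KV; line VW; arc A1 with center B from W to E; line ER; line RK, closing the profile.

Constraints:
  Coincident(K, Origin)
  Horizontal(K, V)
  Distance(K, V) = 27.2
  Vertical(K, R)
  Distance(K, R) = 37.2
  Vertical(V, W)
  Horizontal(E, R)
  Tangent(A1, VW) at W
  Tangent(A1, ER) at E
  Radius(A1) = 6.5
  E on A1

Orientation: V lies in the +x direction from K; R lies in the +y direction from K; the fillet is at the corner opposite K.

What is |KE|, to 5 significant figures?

42.571

K is at the origin; KV is horizontal with |KV| = 27.2 and V on the +x side, so V = (27.200, 0.0000). K and R share the same x with |KR| = 37.2 and R on the +y side, so R = (0.0000, 37.200). The virtual corner opposite K is at (27.200, 37.200). The tangent condition forces BW to be normal to VW and tangency of A1 to ER means the radius BE is perpendicular to ER, with radius 6.5, so the center B sits 6.5 in from both sides at B = (20.700, 30.700). That places the tangent points at W = (27.200, 30.700) on VW and E = (20.700, 37.200) on ER. Then |KE| = |E − K| = 42.571.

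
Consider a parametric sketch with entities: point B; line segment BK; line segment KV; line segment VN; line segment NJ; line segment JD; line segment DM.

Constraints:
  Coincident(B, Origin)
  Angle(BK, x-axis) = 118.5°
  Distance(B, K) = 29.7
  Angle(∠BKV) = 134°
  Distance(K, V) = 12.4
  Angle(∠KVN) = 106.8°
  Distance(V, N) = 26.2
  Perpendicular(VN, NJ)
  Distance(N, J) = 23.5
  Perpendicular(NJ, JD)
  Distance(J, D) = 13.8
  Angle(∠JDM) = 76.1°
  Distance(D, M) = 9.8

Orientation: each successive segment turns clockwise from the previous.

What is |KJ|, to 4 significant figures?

31.97

∠KVN = 106.8° gives VN at -0.7000° from the x-axis; with |VN| = 26.2, N = (15.76, 37.61). VN ⟂ NJ, so NJ runs at -90.70°; with |NJ| = 23.5, J = (15.47, 14.11). Then |KJ| = |J − K| = 31.97.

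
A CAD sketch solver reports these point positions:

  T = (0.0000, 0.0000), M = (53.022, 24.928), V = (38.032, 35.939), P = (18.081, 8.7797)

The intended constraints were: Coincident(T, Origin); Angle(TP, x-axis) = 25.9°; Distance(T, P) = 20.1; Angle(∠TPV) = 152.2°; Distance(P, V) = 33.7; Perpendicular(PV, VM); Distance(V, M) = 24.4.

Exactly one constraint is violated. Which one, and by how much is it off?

Distance(V, M) = 24.4 — off by 5.80.

T = (0.00, 0.00) ✓; TP at 25.90° ✓; |TP| = 20.10 ✓; ∠TPV = 152.2° ✓; |PV| = 33.70 ✓; ∠(PV, VM) = 90.00° ✓; |VM| = 18.60 ✗.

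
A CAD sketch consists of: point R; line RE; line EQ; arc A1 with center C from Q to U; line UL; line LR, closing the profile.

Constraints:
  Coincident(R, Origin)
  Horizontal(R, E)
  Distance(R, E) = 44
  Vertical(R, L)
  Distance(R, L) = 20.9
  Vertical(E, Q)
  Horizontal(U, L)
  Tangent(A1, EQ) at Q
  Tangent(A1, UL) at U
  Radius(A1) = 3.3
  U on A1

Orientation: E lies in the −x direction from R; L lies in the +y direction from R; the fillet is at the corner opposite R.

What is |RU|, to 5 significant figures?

45.753

R is at the origin; R and E share the same y with |RE| = 44.0 and E on the −x side, so E = (-44.000, 0.0000). RL is vertical with |RL| = 20.9 and L on the +y side, so L = (0.0000, 20.900). The virtual corner opposite R is at (-44.000, 20.900). Tangency of A1 to EQ means the radius CQ is perpendicular to EQ and tangency of A1 to UL means the radius CU is perpendicular to UL, with radius 3.3, so the center C sits 3.3 in from both sides at C = (-40.700, 17.600). That places the tangent points at Q = (-44.000, 17.600) on EQ and U = (-40.700, 20.900) on UL. Then |RU| = |U − R| = 45.753.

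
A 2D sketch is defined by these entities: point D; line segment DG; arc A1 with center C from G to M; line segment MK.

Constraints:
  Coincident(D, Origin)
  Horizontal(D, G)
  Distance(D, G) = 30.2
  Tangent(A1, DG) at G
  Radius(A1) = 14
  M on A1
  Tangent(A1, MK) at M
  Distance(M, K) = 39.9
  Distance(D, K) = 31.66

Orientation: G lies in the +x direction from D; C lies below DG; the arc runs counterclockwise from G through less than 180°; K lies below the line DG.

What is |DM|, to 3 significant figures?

21.1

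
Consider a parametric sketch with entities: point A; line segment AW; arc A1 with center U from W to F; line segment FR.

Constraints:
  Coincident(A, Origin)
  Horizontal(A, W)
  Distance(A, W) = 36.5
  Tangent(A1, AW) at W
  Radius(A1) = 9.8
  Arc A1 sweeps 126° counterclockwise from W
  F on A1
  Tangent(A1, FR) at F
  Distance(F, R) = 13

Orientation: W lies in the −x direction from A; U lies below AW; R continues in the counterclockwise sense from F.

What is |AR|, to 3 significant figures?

45.1

On A1, W sits at bearing 90° from U; a 126° counterclockwise sweep puts F at bearing 216°, so F = U + 9.8·(cos 216°, sin 216°) = (-44.4, -15.6). The tangent condition forces UF to be normal to FR, so FR runs along (−sin 216°, cos 216°); with |FR| = 13.0, R = (-36.8, -26.1). Then |AR| = |R − A| = 45.1.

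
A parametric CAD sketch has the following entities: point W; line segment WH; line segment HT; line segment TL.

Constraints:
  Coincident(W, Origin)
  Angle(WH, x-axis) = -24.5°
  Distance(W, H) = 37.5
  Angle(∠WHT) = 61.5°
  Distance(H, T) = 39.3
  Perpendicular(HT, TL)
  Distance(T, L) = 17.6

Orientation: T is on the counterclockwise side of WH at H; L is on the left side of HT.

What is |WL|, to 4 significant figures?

26.34

W is at the origin; WH runs at -24.5° with length 37.5, so H = 37.5·(cos -24.5°, sin -24.5°) = (34.12, -15.55). ∠WHT = 61.5°, so HT runs at -24.5° + (180° − 61.5°) = 94.00° from the x-axis; with |HT| = 39.3, T = H + 39.3·(cos 94.00°, sin 94.00°) = (31.38, 23.65). The perpendicularity gives TL at right angles to HT; with |TL| = 17.6 on the left of HT, L = T + 17.6·(-0.9976, -0.06976) = (13.82, 22.43). Then |WL| = |L − W| = 26.34.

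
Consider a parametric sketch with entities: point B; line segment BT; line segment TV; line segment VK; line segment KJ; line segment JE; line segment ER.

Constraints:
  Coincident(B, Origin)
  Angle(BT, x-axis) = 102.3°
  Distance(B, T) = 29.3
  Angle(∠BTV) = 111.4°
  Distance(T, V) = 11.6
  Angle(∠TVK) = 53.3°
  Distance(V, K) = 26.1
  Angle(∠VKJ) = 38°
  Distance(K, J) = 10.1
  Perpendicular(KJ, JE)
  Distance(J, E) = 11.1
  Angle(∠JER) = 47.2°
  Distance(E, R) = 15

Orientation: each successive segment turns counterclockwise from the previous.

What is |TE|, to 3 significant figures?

12.6

∠VKJ = 38.0° gives KJ at 79.6° from the x-axis; with |KJ| = 10.1, J = (-3.78, 17.3). KJ is perpendicular to JE, so JE runs at 170°; with |JE| = 11.1, E = (-14.7, 19.3). Then |TE| = |E − T| = 12.6.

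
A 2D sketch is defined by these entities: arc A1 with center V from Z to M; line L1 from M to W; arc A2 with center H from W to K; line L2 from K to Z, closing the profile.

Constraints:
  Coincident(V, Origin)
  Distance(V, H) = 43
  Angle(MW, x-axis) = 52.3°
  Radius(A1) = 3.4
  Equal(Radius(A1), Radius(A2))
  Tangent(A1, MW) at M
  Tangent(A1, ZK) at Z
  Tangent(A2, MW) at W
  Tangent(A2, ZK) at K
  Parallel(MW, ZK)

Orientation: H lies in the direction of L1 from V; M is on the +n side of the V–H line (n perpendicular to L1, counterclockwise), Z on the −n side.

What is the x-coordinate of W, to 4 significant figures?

23.61

The slot axis is L1's direction at 52.3°, so u = (cos 52.3°, sin 52.3°) = (0.6115, 0.7912) and n = (−sin 52.3°, cos 52.3°) = (-0.7912, 0.6115). V is at the origin and H lies 43.0 along u from V, so H = 43.0·u = (26.30, 34.02). Tangency of A1 to both parallel lines with radius 3.4 puts M and Z at V ± 3.4·n: M = (-2.690, 2.079), Z = (2.690, -2.079). Equal radii place W and K the same way about H: W = H + 3.4·n = (23.61, 36.10), K = H − 3.4·n = (28.99, 31.94). So W.x = 23.61.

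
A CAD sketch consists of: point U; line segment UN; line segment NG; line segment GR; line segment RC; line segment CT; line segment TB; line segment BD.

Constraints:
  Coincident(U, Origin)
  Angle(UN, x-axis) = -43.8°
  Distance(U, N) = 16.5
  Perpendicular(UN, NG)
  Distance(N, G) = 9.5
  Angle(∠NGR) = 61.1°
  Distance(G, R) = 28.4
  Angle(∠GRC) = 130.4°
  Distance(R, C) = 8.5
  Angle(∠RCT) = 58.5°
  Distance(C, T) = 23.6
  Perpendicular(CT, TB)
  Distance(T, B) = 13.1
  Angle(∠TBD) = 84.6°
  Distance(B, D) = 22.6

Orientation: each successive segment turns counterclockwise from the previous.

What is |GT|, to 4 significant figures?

14.65

U is at the origin; UN runs at -43.8° with length 16.5, so N = (11.91, -11.42). UN ⟂ NG, so NG runs at 46.20°; with |NG| = 9.5, G = (18.48, -4.564). ∠NGR = 61.1° gives GR at 165.1° from the x-axis; with |GR| = 28.4, R = (-8.961, 2.739). ∠GRC = 130.4° gives RC at -145.3° from the x-axis; with |RC| = 8.5, C = (-15.95, -2.100). ∠RCT = 58.5° gives CT at -23.80° from the x-axis; with |CT| = 23.6, T = (5.644, -11.62). Then |GT| = |T − G| = 14.65.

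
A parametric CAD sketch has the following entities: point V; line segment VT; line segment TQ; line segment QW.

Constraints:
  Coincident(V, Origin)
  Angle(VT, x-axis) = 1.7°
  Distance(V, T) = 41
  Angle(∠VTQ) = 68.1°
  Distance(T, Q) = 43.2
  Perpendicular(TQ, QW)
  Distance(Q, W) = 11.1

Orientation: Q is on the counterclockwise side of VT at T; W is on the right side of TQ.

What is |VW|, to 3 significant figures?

56.5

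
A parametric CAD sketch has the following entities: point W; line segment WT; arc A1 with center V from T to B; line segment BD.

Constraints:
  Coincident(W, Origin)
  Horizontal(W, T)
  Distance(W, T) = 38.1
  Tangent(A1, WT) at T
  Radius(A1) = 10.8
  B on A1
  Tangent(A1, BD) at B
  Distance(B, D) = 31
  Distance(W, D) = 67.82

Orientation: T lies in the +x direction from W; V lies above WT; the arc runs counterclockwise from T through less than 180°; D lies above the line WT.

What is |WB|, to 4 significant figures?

49.29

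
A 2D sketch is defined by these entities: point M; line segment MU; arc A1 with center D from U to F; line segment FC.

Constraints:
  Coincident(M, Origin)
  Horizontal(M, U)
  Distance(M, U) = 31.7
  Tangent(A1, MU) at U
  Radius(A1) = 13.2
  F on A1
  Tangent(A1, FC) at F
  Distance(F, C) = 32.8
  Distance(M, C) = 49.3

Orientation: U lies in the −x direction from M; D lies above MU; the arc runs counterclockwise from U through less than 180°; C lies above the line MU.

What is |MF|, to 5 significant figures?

22.640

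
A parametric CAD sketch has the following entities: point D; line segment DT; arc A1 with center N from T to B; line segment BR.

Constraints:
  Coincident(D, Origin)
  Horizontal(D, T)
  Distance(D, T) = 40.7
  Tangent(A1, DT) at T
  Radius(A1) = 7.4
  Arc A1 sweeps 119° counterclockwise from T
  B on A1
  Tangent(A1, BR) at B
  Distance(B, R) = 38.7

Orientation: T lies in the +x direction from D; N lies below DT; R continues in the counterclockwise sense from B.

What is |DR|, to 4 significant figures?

69.41

D is at the origin; D and T share the same y with |DT| = 40.7 and T on the +x side, so T = (40.70, 0.000). Since A1 is tangent to DT there, NT ⟂ DT, so N = T + (0, -7.4) = (40.70, -7.400). On A1, T sits at bearing 90° from N; a 119° counterclockwise sweep puts B at bearing 209°, so B = N + 7.4·(cos 209°, sin 209°) = (34.23, -10.99). Since A1 is tangent to BR there, NB ⟂ BR, so BR runs along (−sin 209°, cos 209°); with |BR| = 38.7, R = (52.99, -44.84). Then |DR| = |R − D| = 69.41.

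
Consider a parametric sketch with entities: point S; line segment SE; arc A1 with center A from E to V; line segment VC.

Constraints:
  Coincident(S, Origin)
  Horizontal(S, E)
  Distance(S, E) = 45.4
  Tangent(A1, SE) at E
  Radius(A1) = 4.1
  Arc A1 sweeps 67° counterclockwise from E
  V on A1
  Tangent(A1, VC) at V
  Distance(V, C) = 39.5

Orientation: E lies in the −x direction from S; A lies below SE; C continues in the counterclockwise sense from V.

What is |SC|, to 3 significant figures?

75.4

S is at the origin; SE is horizontal with |SE| = 45.4 and E on the −x side, so E = (-45.4, 0.00). Since A1 is tangent to SE there, AE ⟂ SE, so A = E + (0, -4.1) = (-45.4, -4.10). On A1, E sits at bearing 90° from A; a 67° counterclockwise sweep puts V at bearing 157°, so V = A + 4.1·(cos 157°, sin 157°) = (-49.2, -2.50). Tangency of A1 to VC means the radius AV is perpendicular to VC, so VC runs along (−sin 157°, cos 157°); with |VC| = 39.5, C = (-64.6, -38.9). Then |SC| = |C − S| = 75.4.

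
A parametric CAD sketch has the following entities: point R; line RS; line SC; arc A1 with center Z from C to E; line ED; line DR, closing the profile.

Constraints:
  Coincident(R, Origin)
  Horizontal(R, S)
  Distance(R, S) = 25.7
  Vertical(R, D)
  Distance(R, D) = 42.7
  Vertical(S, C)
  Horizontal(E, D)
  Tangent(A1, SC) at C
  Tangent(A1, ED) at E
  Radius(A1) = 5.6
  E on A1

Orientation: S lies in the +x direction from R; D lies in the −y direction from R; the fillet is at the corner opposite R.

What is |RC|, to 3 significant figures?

45.1

R is at the origin; R and S share the same y with |RS| = 25.7 and S on the +x side, so S = (25.7, 0.00). R and D share the same x with |RD| = 42.7 and D on the −y side, so D = (0.00, -42.7). The virtual corner opposite R is at (25.7, -42.7). A1 meets SC tangentially, so ZC is at right angles to SC and A1 meets ED tangentially, so ZE is at right angles to ED, with radius 5.6, so the center Z sits 5.6 in from both sides at Z = (20.1, -37.1). That places the tangent points at C = (25.7, -37.1) on SC and E = (20.1, -42.7) on ED. Then |RC| = |C − R| = 45.1.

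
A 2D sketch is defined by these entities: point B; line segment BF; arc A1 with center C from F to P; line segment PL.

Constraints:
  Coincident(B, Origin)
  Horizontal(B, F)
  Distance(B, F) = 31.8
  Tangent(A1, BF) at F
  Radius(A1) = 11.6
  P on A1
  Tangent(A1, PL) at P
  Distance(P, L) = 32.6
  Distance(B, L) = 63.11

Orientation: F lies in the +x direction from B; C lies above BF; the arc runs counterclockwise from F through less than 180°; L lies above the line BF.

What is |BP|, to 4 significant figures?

44.64

B is at the origin; BF is horizontal with |BF| = 31.8 and F on the +x side, so F = (31.80, 0.000). Since A1 is tangent to BF there, CF ⟂ BF, so C = F + (0, 11.6) = (31.80, 11.60). Since CP ⟂ PL (tangency), |CL| = √(11.6² + 32.6²) = 34.60 regardless of where P sits on A1. So L lies on both circle(B, 63.11) and circle(C, 34.60); the above-BF intersection is L = (46.09, 43.12). P is the foot of the tangent from L: P = (43.36, 10.63).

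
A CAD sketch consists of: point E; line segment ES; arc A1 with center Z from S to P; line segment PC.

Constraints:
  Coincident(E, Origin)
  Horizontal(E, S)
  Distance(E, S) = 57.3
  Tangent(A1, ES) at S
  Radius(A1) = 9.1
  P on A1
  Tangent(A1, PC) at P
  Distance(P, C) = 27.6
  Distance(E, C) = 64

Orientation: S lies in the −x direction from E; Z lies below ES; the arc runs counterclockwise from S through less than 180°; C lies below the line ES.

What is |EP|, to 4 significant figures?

66.63

Checks: E = (0.00, 0.00) ✓; |ZP| = 9.100 ✓; ∠(ZP, PC) = 90.00° ✓; |PC| = 27.60 ✓; |EC| = 64.00 ✓.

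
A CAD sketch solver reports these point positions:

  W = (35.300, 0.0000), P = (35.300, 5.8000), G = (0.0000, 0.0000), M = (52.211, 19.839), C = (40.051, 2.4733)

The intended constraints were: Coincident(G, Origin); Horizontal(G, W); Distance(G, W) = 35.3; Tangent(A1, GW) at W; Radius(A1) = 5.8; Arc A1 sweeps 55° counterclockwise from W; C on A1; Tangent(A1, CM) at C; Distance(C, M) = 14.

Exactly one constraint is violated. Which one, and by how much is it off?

Distance(C, M) = 14 — off by 7.20.

G = (0.00, 0.00) ✓; G.y = 0.00, W.y = 0.00 ✓; |GW| = 35.30 ✓; ∠(PW, WG) = 90.00° ✓; |PW| = 5.800 ✓; bearing(P→C) − bearing(P→W) = 55.00° ✓; |PC| = 5.800 ✓; ∠(PC, CM) = 90.00° ✓; |CM| = 21.20 ✗.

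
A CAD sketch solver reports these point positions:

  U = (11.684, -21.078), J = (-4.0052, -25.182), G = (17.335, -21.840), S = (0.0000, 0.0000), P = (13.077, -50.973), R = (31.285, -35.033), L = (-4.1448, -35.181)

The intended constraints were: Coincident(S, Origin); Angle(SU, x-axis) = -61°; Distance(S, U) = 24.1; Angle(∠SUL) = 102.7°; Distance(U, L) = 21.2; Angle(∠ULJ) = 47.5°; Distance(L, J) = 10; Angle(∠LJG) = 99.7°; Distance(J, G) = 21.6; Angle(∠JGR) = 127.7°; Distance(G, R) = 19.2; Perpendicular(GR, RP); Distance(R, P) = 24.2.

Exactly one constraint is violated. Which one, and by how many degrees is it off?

Perpendicular(GR, RP) — off by 5.40°.

S = (0.00, 0.00) ✓; SU at -61.00° ✓; |SU| = 24.10 ✓; ∠SUL = 102.7° ✓; |UL| = 21.20 ✓; ∠ULJ = 47.50° ✓; |LJ| = 10.00 ✓; ∠LJG = 99.70° ✓; |JG| = 21.60 ✓; ∠JGR = 127.7° ✓; |GR| = 19.20 ✓; ∠(GR, RP) = 95.40° ✗; |RP| = 24.20 ✓.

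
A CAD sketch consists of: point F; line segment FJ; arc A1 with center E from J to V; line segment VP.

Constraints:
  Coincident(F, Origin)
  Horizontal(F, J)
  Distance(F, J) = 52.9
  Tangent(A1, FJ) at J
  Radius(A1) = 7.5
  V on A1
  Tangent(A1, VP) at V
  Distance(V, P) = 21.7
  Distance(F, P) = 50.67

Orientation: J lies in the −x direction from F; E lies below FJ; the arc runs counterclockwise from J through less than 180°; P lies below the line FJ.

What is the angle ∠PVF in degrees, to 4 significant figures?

56.04°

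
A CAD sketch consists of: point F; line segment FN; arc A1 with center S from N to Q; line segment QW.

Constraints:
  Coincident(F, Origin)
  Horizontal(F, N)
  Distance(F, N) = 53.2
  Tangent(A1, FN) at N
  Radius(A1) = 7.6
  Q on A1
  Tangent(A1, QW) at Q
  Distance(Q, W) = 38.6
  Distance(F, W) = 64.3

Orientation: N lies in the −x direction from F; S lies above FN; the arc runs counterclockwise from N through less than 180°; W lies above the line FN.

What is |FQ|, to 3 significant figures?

46.2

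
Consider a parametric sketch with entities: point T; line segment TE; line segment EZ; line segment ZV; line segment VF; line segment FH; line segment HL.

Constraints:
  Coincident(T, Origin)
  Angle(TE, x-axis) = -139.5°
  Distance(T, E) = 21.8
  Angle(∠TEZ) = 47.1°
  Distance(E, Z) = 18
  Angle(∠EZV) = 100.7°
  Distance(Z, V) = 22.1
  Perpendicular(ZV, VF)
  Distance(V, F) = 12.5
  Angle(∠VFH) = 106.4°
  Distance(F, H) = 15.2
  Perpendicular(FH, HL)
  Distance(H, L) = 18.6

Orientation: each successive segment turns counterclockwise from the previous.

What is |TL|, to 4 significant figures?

14.68

∠VFH = 106.4° gives FH at -123.7° from the x-axis; with |FH| = 15.2, H = (-12.49, -4.055). The perpendicularity gives HL at right angles to FH, so HL runs at -33.70°; with |HL| = 18.6, L = (2.982, -14.38). Then |TL| = |L − T| = 14.68.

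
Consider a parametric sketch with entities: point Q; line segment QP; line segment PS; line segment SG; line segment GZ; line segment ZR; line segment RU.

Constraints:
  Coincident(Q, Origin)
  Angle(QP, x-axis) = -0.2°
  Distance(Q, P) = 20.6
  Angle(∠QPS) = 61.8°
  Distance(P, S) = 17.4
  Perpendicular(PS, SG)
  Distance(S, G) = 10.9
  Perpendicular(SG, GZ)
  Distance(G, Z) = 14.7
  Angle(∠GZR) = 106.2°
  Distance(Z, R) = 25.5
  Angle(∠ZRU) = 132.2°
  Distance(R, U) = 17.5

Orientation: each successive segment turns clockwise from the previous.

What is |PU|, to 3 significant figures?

28.9

∠GZR = 106.2° gives ZR at -12.2° from the x-axis; with |ZR| = 25.5, R = (34.7, -2.65). ∠ZRU = 132.2° gives RU at -60.0° from the x-axis; with |RU| = 17.5, U = (43.4, -17.8). Then |PU| = |U − P| = 28.9.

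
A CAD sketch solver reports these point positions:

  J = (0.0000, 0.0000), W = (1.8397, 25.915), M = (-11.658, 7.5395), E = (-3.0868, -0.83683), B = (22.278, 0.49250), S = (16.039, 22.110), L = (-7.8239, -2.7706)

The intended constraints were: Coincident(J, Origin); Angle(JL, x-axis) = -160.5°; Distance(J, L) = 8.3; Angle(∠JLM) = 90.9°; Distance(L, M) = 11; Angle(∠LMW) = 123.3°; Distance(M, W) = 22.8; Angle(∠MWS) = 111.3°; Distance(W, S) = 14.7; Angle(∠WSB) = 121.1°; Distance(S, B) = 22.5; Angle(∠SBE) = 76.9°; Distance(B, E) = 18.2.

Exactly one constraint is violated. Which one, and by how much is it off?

Distance(B, E) = 18.2 — off by 7.20.

J = (0.00, 0.00) ✓; JL at -160.5° ✓; |JL| = 8.300 ✓; ∠JLM = 90.90° ✓; |LM| = 11.00 ✓; ∠LMW = 123.3° ✓; |MW| = 22.80 ✓; ∠MWS = 111.3° ✓; |WS| = 14.70 ✓; ∠WSB = 121.1° ✓; |SB| = 22.50 ✓; ∠SBE = 76.90° ✓; |BE| = 25.40 ✗.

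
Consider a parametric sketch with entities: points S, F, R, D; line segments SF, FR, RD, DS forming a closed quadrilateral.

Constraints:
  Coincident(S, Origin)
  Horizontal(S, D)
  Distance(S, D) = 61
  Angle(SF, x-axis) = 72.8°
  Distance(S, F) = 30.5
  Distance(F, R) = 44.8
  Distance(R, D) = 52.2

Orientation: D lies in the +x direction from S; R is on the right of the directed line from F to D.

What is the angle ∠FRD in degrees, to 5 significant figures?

75.375°

Checks: |FR| = 44.80 ✓; |RD| = 52.20 ✓.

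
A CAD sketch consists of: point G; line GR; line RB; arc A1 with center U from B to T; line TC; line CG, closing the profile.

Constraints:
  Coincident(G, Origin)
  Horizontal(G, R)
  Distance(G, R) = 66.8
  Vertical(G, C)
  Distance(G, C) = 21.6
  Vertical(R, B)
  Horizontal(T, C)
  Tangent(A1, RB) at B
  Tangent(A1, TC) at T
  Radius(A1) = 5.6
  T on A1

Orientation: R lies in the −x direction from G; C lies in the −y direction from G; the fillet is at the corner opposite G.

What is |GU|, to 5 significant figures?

63.257

G is at the origin; GR is horizontal with |GR| = 66.8 and R on the −x side, so R = (-66.800, 0.0000). G and C share the same x with |GC| = 21.6 and C on the −y side, so C = (0.0000, -21.600). The virtual corner opposite G is at (-66.800, -21.600). Tangency of A1 to RB means the radius UB is perpendicular to RB and the tangent condition forces UT to be normal to TC, with radius 5.6, so the center U sits 5.6 in from both sides at U = (-61.200, -16.000). Then |GU| = |U − G| = 63.257.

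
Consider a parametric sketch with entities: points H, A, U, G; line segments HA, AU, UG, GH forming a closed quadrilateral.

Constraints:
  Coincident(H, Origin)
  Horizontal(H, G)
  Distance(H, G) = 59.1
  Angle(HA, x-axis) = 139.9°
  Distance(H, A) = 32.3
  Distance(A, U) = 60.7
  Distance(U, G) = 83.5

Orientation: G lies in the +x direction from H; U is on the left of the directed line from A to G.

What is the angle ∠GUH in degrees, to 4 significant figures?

44.19°

Checks: |AU| = 60.70 ✓; |UG| = 83.50 ✓.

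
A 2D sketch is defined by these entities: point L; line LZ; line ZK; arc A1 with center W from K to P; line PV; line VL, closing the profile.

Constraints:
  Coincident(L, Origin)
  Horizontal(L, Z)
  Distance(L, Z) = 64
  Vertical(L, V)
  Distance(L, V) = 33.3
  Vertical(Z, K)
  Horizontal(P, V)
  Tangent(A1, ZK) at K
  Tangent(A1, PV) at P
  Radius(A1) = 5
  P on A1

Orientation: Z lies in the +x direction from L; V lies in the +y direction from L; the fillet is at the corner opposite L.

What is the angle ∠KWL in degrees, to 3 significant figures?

154°

L is at the origin; LZ is horizontal with |LZ| = 64.0 and Z on the +x side, so Z = (64.0, 0.00). LV is vertical with |LV| = 33.3 and V on the +y side, so V = (0.00, 33.3). The virtual corner opposite L is at (64.0, 33.3). The tangent condition forces WK to be normal to ZK and since A1 is tangent to PV there, WP ⟂ PV, with radius 5.0, so the center W sits 5.0 in from both sides at W = (59.0, 28.3). That places the tangent points at K = (64.0, 28.3) on ZK and P = (59.0, 33.3) on PV. Then cos ∠KWL = WK·WL / (|WK||WL|), giving 154°.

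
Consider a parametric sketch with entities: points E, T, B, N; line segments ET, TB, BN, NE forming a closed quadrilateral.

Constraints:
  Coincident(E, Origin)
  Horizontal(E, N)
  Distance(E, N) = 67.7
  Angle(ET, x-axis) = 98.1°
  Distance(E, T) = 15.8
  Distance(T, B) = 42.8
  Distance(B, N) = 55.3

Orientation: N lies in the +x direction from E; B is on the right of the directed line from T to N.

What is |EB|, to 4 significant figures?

28.31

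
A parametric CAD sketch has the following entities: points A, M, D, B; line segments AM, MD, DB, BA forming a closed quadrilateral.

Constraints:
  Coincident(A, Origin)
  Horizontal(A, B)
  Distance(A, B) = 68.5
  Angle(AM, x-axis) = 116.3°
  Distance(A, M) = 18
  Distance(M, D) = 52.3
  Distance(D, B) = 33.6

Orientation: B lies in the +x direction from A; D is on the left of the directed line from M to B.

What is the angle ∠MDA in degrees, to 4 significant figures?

20.13°

Checks: |AB| = 68.50 ✓; |AM| = 18.00 ✓; |MD| = 52.30 ✓; |DB| = 33.60 ✓.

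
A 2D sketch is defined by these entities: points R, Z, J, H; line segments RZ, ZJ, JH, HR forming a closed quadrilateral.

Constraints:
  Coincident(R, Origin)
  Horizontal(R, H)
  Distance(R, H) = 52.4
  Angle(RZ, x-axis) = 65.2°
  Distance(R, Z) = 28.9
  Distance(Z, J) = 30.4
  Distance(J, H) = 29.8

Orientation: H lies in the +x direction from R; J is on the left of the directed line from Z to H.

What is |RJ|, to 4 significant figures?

50.92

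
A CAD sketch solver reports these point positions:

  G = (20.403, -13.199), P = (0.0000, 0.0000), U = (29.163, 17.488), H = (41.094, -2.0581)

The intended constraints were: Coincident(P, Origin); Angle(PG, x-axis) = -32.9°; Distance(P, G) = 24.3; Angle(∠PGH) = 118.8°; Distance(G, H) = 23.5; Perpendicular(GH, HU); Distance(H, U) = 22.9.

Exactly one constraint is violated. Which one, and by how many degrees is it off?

Perpendicular(GH, HU) — off by 3.10°.

P = (0.00, 0.00) ✓; PG at -32.90° ✓; |PG| = 24.30 ✓; ∠PGH = 118.8° ✓; |GH| = 23.50 ✓; ∠(GH, HU) = 93.10° ✗; |HU| = 22.90 ✓.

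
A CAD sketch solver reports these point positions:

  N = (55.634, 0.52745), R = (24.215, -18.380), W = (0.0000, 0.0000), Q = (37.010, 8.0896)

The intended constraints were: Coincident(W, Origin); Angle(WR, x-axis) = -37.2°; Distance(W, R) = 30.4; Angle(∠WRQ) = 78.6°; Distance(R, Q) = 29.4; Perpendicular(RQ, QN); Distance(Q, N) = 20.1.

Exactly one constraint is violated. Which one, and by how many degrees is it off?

Perpendicular(RQ, QN) — off by 3.70°.

W = (0.00, 0.00) ✓; WR at -37.20° ✓; |WR| = 30.40 ✓; ∠WRQ = 78.60° ✓; |RQ| = 29.40 ✓; ∠(RQ, QN) = 86.30° ✗; |QN| = 20.10 ✓.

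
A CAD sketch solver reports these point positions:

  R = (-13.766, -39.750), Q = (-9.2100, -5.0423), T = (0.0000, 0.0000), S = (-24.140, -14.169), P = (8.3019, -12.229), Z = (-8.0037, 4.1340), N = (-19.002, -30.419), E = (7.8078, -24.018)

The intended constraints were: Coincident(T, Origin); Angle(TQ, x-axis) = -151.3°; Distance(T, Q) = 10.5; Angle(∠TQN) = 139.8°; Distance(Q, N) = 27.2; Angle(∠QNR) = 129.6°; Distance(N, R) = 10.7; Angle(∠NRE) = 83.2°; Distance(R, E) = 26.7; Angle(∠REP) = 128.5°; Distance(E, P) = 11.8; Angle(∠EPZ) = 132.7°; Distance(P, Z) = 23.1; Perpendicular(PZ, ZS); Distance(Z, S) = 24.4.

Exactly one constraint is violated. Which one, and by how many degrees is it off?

Perpendicular(PZ, ZS) — off by 3.70°.

T = (0.00, 0.00) ✓; TQ at -151.3° ✓; |TQ| = 10.50 ✓; ∠TQN = 139.8° ✓; |QN| = 27.20 ✓; ∠QNR = 129.6° ✓; |NR| = 10.70 ✓; ∠NRE = 83.20° ✓; |RE| = 26.70 ✓; ∠REP = 128.5° ✓; |EP| = 11.80 ✓; ∠EPZ = 132.7° ✓; |PZ| = 23.10 ✓; ∠(PZ, ZS) = 93.70° ✗; |ZS| = 24.40 ✓.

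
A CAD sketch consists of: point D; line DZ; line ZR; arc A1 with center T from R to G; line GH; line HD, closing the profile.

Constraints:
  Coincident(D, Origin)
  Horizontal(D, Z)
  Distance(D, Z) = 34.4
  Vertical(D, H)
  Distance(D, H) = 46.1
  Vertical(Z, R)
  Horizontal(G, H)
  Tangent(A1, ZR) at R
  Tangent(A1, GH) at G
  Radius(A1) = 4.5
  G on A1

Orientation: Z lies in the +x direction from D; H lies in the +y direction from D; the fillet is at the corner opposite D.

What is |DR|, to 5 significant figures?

53.981

D is at the origin; D and Z share the same y with |DZ| = 34.4 and Z on the +x side, so Z = (34.400, 0.0000). D and H share the same x with |DH| = 46.1 and H on the +y side, so H = (0.0000, 46.100). The virtual corner opposite D is at (34.400, 46.100). Since A1 is tangent to ZR there, TR ⟂ ZR and A1 meets GH tangentially, so TG is at right angles to GH, with radius 4.5, so the center T sits 4.5 in from both sides at T = (29.900, 41.600). That places the tangent points at R = (34.400, 41.600) on ZR and G = (29.900, 46.100) on GH. Then |DR| = |R − D| = 53.981.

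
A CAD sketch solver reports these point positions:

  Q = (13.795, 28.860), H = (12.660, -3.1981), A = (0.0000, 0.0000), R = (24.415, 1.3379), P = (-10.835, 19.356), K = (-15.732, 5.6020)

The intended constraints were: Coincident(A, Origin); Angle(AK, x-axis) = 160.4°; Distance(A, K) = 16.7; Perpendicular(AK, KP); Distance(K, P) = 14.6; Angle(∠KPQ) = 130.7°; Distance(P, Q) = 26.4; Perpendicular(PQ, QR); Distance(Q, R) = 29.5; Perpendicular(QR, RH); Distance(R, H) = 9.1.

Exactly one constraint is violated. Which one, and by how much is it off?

Distance(R, H) = 9.1 — off by 3.50.

A = (0.00, 0.00) ✓; AK at 160.4° ✓; |AK| = 16.70 ✓; ∠(AK, KP) = 90.00° ✓; |KP| = 14.60 ✓; ∠KPQ = 130.7° ✓; |PQ| = 26.40 ✓; ∠(PQ, QR) = 90.00° ✓; |QR| = 29.50 ✓; ∠(QR, RH) = 90.00° ✓; |RH| = 12.60 ✗.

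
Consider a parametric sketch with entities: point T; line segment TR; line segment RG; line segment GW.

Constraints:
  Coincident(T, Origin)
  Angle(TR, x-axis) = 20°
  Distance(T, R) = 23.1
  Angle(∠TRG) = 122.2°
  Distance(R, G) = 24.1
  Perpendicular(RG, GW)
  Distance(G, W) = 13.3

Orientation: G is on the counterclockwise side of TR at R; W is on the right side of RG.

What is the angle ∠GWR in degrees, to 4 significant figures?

61.11°

T is at the origin; TR runs at 20.0° with length 23.1, so R = 23.1·(cos 20.0°, sin 20.0°) = (21.71, 7.901). ∠TRG = 122.2°, so RG runs at 20.0° + (180° − 122.2°) = 77.80° from the x-axis; with |RG| = 24.1, G = R + 24.1·(cos 77.80°, sin 77.80°) = (26.80, 31.46). The perpendicularity gives GW at right angles to RG; with |GW| = 13.3 on the right of RG, W = G + 13.3·(0.9774, -0.2113) = (39.80, 28.65). Then cos ∠GWR = WG·WR / (|WG||WR|), giving 61.11°.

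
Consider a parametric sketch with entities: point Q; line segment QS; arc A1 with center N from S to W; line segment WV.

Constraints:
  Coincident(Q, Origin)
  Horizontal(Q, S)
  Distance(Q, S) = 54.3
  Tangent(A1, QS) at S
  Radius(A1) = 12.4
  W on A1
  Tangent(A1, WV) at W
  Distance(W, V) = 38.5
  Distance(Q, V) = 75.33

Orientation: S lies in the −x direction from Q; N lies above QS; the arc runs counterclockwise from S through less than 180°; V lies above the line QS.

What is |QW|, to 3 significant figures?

45.4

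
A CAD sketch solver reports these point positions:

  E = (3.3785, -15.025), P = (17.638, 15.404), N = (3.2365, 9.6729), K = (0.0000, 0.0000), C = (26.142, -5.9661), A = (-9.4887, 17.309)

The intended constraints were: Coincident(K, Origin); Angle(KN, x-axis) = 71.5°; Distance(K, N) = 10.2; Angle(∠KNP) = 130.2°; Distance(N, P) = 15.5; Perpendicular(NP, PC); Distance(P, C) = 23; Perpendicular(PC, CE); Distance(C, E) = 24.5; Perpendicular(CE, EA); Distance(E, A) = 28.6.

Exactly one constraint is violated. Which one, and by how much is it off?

Distance(E, A) = 28.6 — off by 6.20.

K = (0.00, 0.00) ✓; KN at 71.50° ✓; |KN| = 10.20 ✓; ∠KNP = 130.2° ✓; |NP| = 15.50 ✓; ∠(NP, PC) = 90.00° ✓; |PC| = 23.00 ✓; ∠(PC, CE) = 90.00° ✓; |CE| = 24.50 ✓; ∠(CE, EA) = 90.00° ✓; |EA| = 34.80 ✗.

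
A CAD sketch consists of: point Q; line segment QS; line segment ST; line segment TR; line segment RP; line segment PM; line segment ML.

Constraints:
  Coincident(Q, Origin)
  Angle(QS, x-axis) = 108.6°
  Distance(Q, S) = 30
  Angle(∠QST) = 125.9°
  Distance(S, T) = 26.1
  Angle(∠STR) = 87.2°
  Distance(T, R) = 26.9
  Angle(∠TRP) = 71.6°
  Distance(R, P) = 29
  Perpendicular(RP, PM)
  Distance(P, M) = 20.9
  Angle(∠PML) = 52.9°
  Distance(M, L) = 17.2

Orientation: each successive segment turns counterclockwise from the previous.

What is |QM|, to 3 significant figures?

35.7

Q is at the origin; QS runs at 108.6° with length 30.0, so S = (-9.57, 28.4). ∠QST = 125.9° gives ST at 163° from the x-axis; with |ST| = 26.1, T = (-34.5, 36.2). ∠STR = 87.2° gives TR at -104° from the x-axis; with |TR| = 26.9, R = (-41.2, 10.2). ∠TRP = 71.6° gives RP at 3.90° from the x-axis; with |RP| = 29.0, P = (-12.3, 12.1). The perpendicularity gives PM at right angles to RP, so PM runs at 93.9°; with |PM| = 20.9, M = (-13.7, 33.0). Then |QM| = |M − Q| = 35.7.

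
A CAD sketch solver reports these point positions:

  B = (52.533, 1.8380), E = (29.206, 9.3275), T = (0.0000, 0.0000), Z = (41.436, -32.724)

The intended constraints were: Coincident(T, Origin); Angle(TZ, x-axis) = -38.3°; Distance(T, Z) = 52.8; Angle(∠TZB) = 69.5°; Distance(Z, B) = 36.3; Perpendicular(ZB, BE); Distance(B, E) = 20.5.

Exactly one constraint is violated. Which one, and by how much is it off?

Distance(B, E) = 20.5 — off by 4.00.

T = (0.00, 0.00) ✓; TZ at -38.30° ✓; |TZ| = 52.80 ✓; ∠TZB = 69.50° ✓; |ZB| = 36.30 ✓; ∠(ZB, BE) = 90.00° ✓; |BE| = 24.50 ✗.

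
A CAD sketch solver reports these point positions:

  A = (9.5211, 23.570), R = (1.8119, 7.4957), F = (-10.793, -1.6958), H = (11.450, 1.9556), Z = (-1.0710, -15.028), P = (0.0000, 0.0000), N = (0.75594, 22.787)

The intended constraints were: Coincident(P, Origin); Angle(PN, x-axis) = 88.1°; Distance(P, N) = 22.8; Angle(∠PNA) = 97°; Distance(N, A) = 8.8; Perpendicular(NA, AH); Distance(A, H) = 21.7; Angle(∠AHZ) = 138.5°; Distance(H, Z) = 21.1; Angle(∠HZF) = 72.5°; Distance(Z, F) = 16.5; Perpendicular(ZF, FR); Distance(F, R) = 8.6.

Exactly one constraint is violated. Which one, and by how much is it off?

Distance(F, R) = 8.6 — off by 7.00.

P = (0.00, 0.00) ✓; PN at 88.10° ✓; |PN| = 22.80 ✓; ∠PNA = 97.00° ✓; |NA| = 8.800 ✓; ∠(NA, AH) = 90.01° ✓; |AH| = 21.70 ✓; ∠AHZ = 138.5° ✓; |HZ| = 21.10 ✓; ∠HZF = 72.50° ✓; |ZF| = 16.50 ✓; ∠(ZF, FR) = 90.00° ✓; |FR| = 15.60 ✗.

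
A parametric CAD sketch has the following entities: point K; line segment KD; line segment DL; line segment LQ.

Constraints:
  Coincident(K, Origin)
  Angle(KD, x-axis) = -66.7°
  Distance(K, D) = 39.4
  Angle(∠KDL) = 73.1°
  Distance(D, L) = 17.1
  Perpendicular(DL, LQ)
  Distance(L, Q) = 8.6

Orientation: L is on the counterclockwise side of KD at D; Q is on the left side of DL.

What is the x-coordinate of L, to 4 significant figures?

28.65

K is at the origin; KD runs at -66.7° with length 39.4, so D = 39.4·(cos -66.7°, sin -66.7°) = (15.58, -36.19). ∠KDL = 73.1°, so DL runs at -66.7° + (180° − 73.1°) = 40.20° from the x-axis; with |DL| = 17.1, L = D + 17.1·(cos 40.20°, sin 40.20°) = (28.65, -25.15). So L.x = 28.65.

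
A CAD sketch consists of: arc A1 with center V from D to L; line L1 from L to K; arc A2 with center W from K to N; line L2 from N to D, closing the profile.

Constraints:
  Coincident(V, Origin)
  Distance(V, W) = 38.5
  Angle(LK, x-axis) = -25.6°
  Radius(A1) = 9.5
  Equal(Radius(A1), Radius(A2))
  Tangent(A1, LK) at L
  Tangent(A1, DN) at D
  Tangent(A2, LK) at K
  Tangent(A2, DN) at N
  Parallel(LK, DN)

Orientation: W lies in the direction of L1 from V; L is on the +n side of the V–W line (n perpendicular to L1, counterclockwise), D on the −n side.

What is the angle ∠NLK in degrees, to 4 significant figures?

26.27°

The slot axis is L1's direction at -25.6°, so u = (cos -25.6°, sin -25.6°) = (0.9018, -0.4321) and n = (−sin -25.6°, cos -25.6°) = (0.4321, 0.9018). V is at the origin and W lies 38.5 along u from V, so W = 38.5·u = (34.72, -16.64). Tangency of A1 to both parallel lines with radius 9.5 puts L and D at V ± 9.5·n: L = (4.105, 8.567), D = (-4.105, -8.567). Equal radii place K and N the same way about W: K = W + 9.5·n = (38.83, -8.068), N = W − 9.5·n = (30.62, -25.20). Then cos ∠NLK = LN·LK / (|LN||LK|), giving 26.27°.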